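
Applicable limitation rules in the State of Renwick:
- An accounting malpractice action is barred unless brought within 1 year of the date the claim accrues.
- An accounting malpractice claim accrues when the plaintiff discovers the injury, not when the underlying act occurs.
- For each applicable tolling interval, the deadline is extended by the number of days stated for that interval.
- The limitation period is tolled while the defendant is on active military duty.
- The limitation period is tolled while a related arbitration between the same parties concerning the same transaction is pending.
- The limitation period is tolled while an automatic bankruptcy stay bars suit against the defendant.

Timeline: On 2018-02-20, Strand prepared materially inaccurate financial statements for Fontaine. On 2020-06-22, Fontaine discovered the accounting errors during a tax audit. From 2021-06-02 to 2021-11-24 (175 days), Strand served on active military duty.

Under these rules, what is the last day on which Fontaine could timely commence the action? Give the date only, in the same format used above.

Under the discovery rule, the claim accrued on 2020-06-22, when Fontaine discovered the injury — not on the 2018-02-20 date of the underlying act.
1 year from 2020-06-22 is 2021-06-22.
The defendant's active military service from 2021-06-02 to 2021-11-24 tolled the period for 175 days, extending the deadline to 2021-12-14.

2021-12-14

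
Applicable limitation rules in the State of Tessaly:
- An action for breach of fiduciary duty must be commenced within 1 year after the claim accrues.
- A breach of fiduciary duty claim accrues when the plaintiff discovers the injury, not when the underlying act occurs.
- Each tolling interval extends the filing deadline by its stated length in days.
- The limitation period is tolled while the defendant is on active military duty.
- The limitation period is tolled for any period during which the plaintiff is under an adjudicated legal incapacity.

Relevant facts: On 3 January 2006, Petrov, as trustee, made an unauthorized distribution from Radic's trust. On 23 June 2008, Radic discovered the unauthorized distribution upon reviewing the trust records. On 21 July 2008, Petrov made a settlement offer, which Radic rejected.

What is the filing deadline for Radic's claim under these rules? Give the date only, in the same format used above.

23 June 2009

Accrual is tied to discovery, so the period began on 23 June 2008 rather than on 3 January 2006 when the act occurred.
The untolled deadline — 1 year after 23 June 2008 — is 23 June 2009.
The other events in the timeline have no effect on the limitation period under the stated rules.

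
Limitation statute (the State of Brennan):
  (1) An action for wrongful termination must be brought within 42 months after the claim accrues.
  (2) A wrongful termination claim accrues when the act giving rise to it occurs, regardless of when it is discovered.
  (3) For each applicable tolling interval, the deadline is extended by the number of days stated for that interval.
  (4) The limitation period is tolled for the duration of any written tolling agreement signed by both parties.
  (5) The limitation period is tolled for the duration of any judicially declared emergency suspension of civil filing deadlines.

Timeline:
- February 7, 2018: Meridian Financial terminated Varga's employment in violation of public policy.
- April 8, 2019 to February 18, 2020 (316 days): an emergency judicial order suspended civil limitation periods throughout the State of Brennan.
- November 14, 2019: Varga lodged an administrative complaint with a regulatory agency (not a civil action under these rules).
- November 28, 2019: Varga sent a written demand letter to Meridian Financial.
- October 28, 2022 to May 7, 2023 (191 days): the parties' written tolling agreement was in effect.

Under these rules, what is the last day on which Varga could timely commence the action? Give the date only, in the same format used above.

The claim accrued on February 7, 2018, the date of the act.
The untolled deadline — 42 months after February 7, 2018 — is August 7, 2021.
The period was tolled for 316 days by the emergency suspension of filing deadlines (April 8, 2019 to February 18, 2020), pushing the deadline to June 19, 2022.
The written tolling agreement from October 28, 2022 to May 7, 2023 began after the period had already run on June 19, 2022, so it has no tolling effect.
Nothing else in the chronology tolls or restarts the period.

June 19, 2022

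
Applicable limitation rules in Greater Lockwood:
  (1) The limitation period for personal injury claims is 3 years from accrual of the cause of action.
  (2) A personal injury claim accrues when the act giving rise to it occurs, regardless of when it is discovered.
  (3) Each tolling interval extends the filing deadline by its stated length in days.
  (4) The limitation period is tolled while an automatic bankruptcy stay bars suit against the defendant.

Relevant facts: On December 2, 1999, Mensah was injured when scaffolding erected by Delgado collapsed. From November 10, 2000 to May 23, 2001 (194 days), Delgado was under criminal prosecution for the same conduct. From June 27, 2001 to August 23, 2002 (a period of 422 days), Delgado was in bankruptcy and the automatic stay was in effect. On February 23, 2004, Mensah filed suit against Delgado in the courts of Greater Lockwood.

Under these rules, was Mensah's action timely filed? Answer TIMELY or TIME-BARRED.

TIME-BARRED

The limitation period began to run on December 2, 1999.
Adding the 3 years base period to December 2, 1999 gives a deadline of December 2, 2002, before any tolling.
The period was tolled for 422 days by the automatic bankruptcy stay (June 27, 2001 to August 23, 2002), pushing the deadline to January 28, 2004.
Although a criminal prosecution ran from November 10, 2000 to May 23, 2001, the stated rules do not make that a tolling event, so it is disregarded.
Filing on February 23, 2004 missed the January 28, 2004 deadline — the action is time-barred.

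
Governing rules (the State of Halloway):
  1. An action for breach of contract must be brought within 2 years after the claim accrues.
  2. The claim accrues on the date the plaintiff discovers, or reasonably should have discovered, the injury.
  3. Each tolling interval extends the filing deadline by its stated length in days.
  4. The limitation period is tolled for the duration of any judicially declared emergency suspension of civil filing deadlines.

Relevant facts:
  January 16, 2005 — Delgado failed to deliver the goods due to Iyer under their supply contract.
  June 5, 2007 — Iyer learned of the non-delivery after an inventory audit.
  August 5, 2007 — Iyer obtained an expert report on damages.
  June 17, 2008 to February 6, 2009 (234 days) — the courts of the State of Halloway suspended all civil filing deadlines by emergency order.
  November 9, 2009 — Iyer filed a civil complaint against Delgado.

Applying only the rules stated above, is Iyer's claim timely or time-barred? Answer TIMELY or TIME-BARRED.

TIMELY

The claim did not accrue until Iyer discovered the injury on June 5, 2007; the January 16, 2005 act date does not start the clock under the stated rule.
2 years from June 5, 2007 is June 5, 2009.
Because the emergency suspension of filing deadlines ran from June 17, 2008 to February 6, 2009, the deadline is extended by 234 days to January 25, 2010.
None of the other events listed affects the running of the period under the stated rules.
The November 9, 2009 filing precedes the January 25, 2010 deadline; the claim is timely.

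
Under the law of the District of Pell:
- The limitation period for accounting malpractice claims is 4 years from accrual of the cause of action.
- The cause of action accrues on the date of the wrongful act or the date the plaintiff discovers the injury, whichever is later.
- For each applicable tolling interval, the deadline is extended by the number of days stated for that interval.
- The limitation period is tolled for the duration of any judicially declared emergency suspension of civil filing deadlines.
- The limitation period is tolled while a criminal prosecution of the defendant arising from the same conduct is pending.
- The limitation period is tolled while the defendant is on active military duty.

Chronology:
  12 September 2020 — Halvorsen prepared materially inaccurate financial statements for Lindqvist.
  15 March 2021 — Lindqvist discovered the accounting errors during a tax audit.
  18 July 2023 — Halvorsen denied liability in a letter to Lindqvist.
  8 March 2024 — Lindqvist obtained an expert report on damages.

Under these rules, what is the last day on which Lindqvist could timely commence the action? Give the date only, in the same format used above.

15 March 2025

The claim accrued on 15 March 2021 — the later of the 12 September 2020 act and the 15 March 2021 discovery.
Adding the 4 years base period to 15 March 2021 gives a deadline of 15 March 2025, before any tolling.
None of the other events listed affects the running of the period under the stated rules.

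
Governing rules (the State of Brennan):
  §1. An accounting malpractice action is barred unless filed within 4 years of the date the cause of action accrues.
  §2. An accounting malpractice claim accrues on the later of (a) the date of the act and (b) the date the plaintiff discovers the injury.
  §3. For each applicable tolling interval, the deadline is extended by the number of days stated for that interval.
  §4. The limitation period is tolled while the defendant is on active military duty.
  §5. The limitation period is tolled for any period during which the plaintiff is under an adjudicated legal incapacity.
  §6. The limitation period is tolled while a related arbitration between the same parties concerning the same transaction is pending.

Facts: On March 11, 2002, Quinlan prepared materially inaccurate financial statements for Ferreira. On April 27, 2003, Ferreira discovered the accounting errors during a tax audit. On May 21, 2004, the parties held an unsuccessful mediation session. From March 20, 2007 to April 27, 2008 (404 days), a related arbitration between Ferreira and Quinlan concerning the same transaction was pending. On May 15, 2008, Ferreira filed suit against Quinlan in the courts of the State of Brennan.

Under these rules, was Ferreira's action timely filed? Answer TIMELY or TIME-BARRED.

TIMELY

Because discovery on April 27, 2003 post-dates the March 11, 2002 act, accrual under the later-of rule falls on April 27, 2003.
Adding the 4 years base period to April 27, 2003 gives a deadline of April 27, 2007, before any tolling.
The pending related arbitration from March 20, 2007 to April 27, 2008 tolled the period for 404 days, extending the deadline to June 4, 2008.
The other events in the timeline have no effect on the limitation period under the stated rules.
Filing on May 15, 2008 beat the June 4, 2008 deadline — the action is timely.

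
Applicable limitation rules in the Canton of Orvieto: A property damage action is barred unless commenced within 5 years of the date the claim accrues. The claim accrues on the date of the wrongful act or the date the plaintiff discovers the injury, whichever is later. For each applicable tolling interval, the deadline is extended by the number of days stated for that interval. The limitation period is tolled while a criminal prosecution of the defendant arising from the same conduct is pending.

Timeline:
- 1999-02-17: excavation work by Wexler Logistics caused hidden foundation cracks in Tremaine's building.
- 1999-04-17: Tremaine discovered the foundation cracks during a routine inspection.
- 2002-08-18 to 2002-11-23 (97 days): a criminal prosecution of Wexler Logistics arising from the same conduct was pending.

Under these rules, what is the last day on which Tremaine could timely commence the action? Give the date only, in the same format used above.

2004-07-23

Because discovery on 1999-04-17 post-dates the 1999-02-17 act, accrual under the later-of rule falls on 1999-04-17.
The untolled deadline — 5 years after 1999-04-17 — is 2004-04-17.
Because the pending criminal prosecution ran from 2002-08-18 to 2002-11-23, the deadline is extended by 97 days to 2004-07-23.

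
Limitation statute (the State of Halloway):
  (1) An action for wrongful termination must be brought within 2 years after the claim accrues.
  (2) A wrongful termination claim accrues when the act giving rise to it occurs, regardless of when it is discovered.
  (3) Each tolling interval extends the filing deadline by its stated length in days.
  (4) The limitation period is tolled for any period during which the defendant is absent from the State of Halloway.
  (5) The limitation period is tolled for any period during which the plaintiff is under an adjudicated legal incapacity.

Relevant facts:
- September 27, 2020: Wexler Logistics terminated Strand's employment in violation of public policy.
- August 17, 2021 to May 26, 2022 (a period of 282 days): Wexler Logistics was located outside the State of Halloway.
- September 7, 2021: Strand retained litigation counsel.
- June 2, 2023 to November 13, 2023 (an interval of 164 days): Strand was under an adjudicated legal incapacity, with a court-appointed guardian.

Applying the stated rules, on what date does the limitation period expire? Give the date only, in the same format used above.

December 17, 2023

The limitation period began to run on September 27, 2020.
Adding the 2 years base period to September 27, 2020 gives a deadline of September 27, 2022, before any tolling.
The period was tolled for 282 days by the defendant's absence from the jurisdiction (August 17, 2021 to May 26, 2022), pushing the deadline to July 6, 2023.
Because the plaintiff's legal incapacity ran from June 2, 2023 to November 13, 2023, the deadline is extended by 164 days to December 17, 2023.
Nothing else in the chronology tolls or restarts the period.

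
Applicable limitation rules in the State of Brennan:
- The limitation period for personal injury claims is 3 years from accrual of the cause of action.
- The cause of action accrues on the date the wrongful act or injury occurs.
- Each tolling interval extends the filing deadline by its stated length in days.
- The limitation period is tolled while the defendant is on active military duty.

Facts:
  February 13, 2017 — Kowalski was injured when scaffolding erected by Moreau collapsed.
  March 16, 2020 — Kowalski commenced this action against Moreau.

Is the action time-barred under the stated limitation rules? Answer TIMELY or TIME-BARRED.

TIME-BARRED

The cause of action accrued on February 13, 2017, the date of the act.
3 years from February 13, 2017 is February 13, 2020.
Filing on March 16, 2020 missed the February 13, 2020 deadline — the action is time-barred.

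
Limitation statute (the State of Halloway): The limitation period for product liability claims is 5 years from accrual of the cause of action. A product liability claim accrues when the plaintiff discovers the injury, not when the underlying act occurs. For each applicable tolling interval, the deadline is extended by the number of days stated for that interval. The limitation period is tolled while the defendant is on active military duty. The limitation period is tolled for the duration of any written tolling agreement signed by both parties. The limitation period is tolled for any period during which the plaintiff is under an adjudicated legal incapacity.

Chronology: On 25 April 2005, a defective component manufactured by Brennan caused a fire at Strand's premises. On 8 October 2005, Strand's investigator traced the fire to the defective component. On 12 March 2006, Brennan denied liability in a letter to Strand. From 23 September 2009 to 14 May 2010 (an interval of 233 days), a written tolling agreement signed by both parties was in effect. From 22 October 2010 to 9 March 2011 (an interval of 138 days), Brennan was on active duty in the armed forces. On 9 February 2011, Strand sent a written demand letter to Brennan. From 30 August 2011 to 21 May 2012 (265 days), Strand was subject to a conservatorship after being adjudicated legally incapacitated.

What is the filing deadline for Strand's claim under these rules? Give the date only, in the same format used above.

5 July 2012

Accrual is tied to discovery, so the period began on 8 October 2005 rather than on 25 April 2005 when the act occurred.
5 years from 8 October 2005 is 8 October 2010.
Because the written tolling agreement ran from 23 September 2009 to 14 May 2010, the deadline is extended by 233 days to 29 May 2011.
The period was tolled for 138 days by the defendant's active military service (22 October 2010 to 9 March 2011), pushing the deadline to 14 October 2011.
Because the plaintiff's legal incapacity ran from 30 August 2011 to 21 May 2012, the deadline is extended by 265 days to 5 July 2012.
Nothing else in the chronology tolls or restarts the period.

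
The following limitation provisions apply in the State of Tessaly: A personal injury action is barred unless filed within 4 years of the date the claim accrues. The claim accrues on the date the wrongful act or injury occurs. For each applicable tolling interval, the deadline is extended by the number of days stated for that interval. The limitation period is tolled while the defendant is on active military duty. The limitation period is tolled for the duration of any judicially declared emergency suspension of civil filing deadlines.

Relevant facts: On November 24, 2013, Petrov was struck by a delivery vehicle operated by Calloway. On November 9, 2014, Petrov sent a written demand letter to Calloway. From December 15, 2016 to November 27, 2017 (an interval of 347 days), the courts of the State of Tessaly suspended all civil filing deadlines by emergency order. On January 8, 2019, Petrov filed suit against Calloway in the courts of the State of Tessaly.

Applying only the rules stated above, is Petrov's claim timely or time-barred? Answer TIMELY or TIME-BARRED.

TIME-BARRED

The limitation period began to run on November 24, 2013.
Adding the 4 years base period to November 24, 2013 gives a deadline of November 24, 2017, before any tolling.
Because the emergency suspension of filing deadlines ran from December 15, 2016 to November 27, 2017, the deadline is extended by 347 days to November 6, 2018.
None of the other events listed affects the running of the period under the stated rules.
Filing on January 8, 2019 missed the November 6, 2018 deadline — the action is time-barred.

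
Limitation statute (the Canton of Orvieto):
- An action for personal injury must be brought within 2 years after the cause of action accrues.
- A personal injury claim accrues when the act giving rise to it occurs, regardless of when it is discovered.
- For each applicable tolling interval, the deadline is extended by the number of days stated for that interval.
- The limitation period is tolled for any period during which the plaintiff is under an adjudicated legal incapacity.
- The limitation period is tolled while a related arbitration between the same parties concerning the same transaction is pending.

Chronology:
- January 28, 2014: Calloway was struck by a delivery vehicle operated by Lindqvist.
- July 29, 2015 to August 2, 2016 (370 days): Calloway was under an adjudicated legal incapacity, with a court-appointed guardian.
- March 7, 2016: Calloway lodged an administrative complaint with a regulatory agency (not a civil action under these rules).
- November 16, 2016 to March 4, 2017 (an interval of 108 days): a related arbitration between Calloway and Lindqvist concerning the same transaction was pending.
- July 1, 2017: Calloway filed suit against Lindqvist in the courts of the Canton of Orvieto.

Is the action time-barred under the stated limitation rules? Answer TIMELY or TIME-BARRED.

The cause of action accrued on January 28, 2014, the date of the act.
2 years from January 28, 2014 is January 28, 2016.
Because the plaintiff's legal incapacity ran from July 29, 2015 to August 2, 2016, the deadline is extended by 370 days to February 1, 2017.
The pending related arbitration from November 16, 2016 to March 4, 2017 tolled the period for 108 days, extending the deadline to May 20, 2017.
None of the other events listed affects the running of the period under the stated rules.
Calloway filed on July 1, 2017, after the May 20, 2017 deadline, so the action is time-barred.

TIME-BARRED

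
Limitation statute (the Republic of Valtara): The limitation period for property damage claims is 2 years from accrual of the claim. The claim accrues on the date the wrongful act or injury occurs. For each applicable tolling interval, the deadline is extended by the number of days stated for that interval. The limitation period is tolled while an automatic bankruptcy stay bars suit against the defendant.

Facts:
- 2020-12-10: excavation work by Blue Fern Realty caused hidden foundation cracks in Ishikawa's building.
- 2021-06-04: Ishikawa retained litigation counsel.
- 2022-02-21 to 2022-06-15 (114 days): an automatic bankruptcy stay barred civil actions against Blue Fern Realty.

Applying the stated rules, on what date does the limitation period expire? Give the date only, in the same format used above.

2023-04-03

The limitation period began to run on 2020-12-10.
The untolled deadline — 2 years after 2020-12-10 — is 2022-12-10.
The automatic bankruptcy stay from 2022-02-21 to 2022-06-15 tolled the period for 114 days, extending the deadline to 2023-04-03.
None of the other events listed affects the running of the period under the stated rules.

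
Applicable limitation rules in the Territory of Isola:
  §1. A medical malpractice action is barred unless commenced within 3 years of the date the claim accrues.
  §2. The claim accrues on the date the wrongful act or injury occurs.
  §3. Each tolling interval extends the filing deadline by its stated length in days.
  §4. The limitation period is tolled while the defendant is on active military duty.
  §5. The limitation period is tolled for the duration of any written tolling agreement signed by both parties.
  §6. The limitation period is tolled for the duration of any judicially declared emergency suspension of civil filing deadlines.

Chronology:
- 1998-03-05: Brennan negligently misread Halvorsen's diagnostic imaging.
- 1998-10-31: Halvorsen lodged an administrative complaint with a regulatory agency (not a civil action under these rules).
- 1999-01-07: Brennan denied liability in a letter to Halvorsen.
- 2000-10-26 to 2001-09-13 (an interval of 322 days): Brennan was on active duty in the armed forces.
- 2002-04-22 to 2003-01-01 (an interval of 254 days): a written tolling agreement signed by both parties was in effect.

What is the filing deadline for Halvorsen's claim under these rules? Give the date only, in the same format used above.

The claim accrued on 1998-03-05, the date of the act.
3 years from 1998-03-05 is 2001-03-05.
Because the defendant's active military service ran from 2000-10-26 to 2001-09-13, the deadline is extended by 322 days to 2002-01-21.
The written tolling agreement from 2002-04-22 to 2003-01-01 began after the period had already run on 2002-01-21, so it has no tolling effect.
Nothing else in the chronology tolls or restarts the period.

2002-01-21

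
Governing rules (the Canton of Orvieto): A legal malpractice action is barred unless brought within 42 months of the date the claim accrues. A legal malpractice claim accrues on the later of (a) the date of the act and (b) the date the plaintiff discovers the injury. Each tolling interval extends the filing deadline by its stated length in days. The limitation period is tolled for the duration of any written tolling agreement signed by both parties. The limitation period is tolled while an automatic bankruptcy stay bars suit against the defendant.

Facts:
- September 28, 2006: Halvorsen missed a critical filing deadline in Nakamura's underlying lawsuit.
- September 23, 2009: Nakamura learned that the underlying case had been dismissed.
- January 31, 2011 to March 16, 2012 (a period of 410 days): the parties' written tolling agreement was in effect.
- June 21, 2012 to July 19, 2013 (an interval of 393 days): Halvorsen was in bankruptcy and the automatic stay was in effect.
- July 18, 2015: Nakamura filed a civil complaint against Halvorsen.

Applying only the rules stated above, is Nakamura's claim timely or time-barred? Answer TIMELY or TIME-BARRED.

Taking the later of the act (September 28, 2006) and discovery (September 23, 2009), the claim accrued on September 23, 2009.
The untolled deadline — 42 months after September 23, 2009 — is March 23, 2013.
The period was tolled for 410 days by the written tolling agreement (January 31, 2011 to March 16, 2012), pushing the deadline to May 7, 2014.
The period was tolled for 393 days by the automatic bankruptcy stay (June 21, 2012 to July 19, 2013), pushing the deadline to June 4, 2015.
The July 18, 2015 filing falls after the June 4, 2015 deadline; the claim is time-barred.

TIME-BARRED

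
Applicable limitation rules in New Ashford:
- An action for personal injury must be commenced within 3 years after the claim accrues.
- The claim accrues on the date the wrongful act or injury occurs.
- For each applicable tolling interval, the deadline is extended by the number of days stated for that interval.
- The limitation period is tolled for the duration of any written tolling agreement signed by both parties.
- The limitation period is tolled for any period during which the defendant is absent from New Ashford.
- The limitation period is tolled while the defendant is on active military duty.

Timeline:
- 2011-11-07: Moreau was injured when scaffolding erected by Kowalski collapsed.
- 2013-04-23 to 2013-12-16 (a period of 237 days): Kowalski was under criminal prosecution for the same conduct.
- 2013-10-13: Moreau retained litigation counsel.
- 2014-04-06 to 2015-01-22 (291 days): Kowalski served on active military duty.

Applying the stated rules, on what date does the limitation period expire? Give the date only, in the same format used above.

The limitation period began to run on 2011-11-07.
3 years from 2011-11-07 is 2014-11-07.
The period was tolled for 291 days by the defendant's active military service (2014-04-06 to 2015-01-22), pushing the deadline to 2015-08-25.
The pending criminal prosecution from 2013-04-23 to 2013-12-16 does not toll the period, because no stated rule makes a criminal prosecution a tolling event.
None of the other events listed affects the running of the period under the stated rules.

2015-08-25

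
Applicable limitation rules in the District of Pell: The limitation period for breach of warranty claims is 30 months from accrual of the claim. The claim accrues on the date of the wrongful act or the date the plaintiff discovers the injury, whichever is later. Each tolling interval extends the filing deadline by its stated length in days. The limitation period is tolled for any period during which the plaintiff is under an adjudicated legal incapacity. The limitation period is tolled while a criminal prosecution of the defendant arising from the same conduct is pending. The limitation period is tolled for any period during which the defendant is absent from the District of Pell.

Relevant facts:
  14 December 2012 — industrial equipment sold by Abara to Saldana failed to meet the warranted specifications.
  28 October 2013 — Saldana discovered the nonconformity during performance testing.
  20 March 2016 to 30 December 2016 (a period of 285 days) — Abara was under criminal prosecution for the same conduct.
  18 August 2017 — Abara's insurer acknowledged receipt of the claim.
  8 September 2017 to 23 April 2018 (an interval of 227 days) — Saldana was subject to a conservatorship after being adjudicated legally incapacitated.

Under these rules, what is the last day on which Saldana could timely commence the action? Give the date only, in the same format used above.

7 February 2017

The claim accrued on 28 October 2013 — the later of the 14 December 2012 act and the 28 October 2013 discovery.
Adding the 30 months base period to 28 October 2013 gives a deadline of 28 April 2016, before any tolling.
The period was tolled for 285 days by the pending criminal prosecution (20 March 2016 to 30 December 2016), pushing the deadline to 7 February 2017.
The plaintiff's legal incapacity starting 8 September 2017 came too late — the period had run on 7 February 2017 — and so does not extend the deadline.
Nothing else in the chronology tolls or restarts the period.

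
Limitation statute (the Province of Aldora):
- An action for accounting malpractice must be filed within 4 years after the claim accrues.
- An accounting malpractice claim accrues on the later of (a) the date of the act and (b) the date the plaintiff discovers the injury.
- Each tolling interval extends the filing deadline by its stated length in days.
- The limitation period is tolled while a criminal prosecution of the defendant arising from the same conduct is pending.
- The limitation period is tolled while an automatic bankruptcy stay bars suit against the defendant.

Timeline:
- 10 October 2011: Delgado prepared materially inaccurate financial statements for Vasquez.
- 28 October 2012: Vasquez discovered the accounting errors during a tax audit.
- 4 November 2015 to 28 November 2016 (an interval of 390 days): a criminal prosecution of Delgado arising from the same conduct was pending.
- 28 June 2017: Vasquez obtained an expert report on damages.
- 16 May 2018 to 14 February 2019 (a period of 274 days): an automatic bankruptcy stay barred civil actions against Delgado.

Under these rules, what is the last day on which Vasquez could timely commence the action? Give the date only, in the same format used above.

Because discovery on 28 October 2012 post-dates the 10 October 2011 act, accrual under the later-of rule falls on 28 October 2012.
The untolled deadline — 4 years after 28 October 2012 — is 28 October 2016.
The pending criminal prosecution from 4 November 2015 to 28 November 2016 tolled the period for 390 days, extending the deadline to 22 November 2017.
By the time the automatic bankruptcy stay began on 16 May 2018, the limitation period had already expired on 22 November 2017; that interval cannot revive it.
Nothing else in the chronology tolls or restarts the period.

22 November 2017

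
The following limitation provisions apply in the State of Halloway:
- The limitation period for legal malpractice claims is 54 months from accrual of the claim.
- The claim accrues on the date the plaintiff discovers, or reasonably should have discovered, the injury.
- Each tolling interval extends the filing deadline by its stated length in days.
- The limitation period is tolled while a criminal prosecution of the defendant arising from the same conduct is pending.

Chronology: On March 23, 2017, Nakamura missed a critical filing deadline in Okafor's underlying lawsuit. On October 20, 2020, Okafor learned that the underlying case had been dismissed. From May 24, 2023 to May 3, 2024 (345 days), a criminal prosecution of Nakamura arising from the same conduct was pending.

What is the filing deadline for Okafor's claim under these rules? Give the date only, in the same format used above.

March 31, 2026

The claim did not accrue until Okafor discovered the injury on October 20, 2020; the March 23, 2017 act date does not start the clock under the stated rule.
Adding the 54 months base period to October 20, 2020 gives a deadline of April 20, 2025, before any tolling.
The pending criminal prosecution from May 24, 2023 to May 3, 2024 tolled the period for 345 days, extending the deadline to March 31, 2026.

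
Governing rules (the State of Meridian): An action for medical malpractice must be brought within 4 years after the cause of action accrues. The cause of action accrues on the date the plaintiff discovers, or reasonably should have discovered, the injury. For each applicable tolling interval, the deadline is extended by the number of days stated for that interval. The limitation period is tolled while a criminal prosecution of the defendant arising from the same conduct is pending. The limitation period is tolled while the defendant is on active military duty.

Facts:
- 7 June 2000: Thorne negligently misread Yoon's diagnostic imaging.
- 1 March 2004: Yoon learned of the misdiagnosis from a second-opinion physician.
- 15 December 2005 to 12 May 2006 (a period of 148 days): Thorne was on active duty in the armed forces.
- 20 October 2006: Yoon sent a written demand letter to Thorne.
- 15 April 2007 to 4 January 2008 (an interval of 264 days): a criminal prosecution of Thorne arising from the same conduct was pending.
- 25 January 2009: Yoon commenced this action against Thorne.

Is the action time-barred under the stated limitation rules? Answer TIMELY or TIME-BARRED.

TIMELY

The claim did not accrue until Yoon discovered the injury on 1 March 2004; the 7 June 2000 act date does not start the clock under the stated rule.
4 years from 1 March 2004 is 1 March 2008.
Because the defendant's active military service ran from 15 December 2005 to 12 May 2006, the deadline is extended by 148 days to 27 July 2008.
The pending criminal prosecution from 15 April 2007 to 4 January 2008 tolled the period for 264 days, extending the deadline to 17 April 2009.
Nothing else in the chronology tolls or restarts the period.
The 25 January 2009 filing precedes the 17 April 2009 deadline; the claim is timely.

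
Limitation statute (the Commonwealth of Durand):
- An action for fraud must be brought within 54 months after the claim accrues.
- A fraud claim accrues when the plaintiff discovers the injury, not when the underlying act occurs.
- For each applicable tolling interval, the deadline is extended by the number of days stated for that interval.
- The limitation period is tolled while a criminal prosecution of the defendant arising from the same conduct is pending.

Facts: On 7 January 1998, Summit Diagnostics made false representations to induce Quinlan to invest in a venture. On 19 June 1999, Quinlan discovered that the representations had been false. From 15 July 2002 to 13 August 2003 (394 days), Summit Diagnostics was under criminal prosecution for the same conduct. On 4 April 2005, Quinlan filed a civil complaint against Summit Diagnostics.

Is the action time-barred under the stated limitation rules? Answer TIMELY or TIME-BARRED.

TIME-BARRED

Accrual is tied to discovery, so the period began on 19 June 1999 rather than on 7 January 1998 when the act occurred.
Adding the 54 months base period to 19 June 1999 gives a deadline of 19 December 2003, before any tolling.
The pending criminal prosecution from 15 July 2002 to 13 August 2003 tolled the period for 394 days, extending the deadline to 16 January 2005.
Filing on 4 April 2005 missed the 16 January 2005 deadline — the action is time-barred.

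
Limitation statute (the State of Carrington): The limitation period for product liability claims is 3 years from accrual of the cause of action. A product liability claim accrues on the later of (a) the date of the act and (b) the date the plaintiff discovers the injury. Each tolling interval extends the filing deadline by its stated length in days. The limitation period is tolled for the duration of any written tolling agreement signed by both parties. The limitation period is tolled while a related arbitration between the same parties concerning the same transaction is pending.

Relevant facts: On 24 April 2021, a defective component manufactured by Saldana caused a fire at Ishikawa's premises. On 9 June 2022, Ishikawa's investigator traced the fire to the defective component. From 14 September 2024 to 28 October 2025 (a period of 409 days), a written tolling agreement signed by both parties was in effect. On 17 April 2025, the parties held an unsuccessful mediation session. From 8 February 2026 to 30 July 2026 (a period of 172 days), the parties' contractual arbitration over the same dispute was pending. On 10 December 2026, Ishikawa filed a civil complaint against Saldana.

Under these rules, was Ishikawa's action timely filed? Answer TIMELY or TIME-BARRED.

TIMELY

Taking the later of the act (24 April 2021) and discovery (9 June 2022), the claim accrued on 9 June 2022.
Adding the 3 years base period to 9 June 2022 gives a deadline of 9 June 2025, before any tolling.
Because the written tolling agreement ran from 14 September 2024 to 28 October 2025, the deadline is extended by 409 days to 23 July 2026.
The period was tolled for 172 days by the pending related arbitration (8 February 2026 to 30 July 2026), pushing the deadline to 11 January 2027.
The other events in the timeline have no effect on the limitation period under the stated rules.
The 10 December 2026 filing precedes the 11 January 2027 deadline; the claim is timely.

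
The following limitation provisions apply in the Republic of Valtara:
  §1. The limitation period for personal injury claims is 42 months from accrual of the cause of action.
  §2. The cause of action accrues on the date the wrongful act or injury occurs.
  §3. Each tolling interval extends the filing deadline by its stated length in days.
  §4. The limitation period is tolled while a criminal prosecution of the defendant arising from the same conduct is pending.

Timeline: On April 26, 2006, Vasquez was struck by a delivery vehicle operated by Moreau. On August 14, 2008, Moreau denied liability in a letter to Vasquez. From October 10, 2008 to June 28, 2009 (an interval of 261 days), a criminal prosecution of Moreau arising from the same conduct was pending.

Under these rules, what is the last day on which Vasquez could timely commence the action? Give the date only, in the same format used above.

July 14, 2010

The claim accrued on April 26, 2006, when the wrongful act occurred.
The untolled deadline — 42 months after April 26, 2006 — is October 26, 2009.
The pending criminal prosecution from October 10, 2008 to June 28, 2009 tolled the period for 261 days, extending the deadline to July 14, 2010.
Nothing else in the chronology tolls or restarts the period.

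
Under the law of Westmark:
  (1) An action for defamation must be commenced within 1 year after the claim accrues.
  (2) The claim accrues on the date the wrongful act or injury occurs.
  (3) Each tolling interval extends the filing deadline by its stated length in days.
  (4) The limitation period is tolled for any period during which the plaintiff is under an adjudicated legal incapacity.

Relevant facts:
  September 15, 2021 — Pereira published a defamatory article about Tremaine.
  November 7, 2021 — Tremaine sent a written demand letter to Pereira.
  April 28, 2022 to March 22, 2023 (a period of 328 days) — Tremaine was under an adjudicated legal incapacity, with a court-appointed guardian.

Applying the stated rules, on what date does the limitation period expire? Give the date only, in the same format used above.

August 9, 2023

The claim accrued on September 15, 2021, the date of the act.
Adding the 1 year base period to September 15, 2021 gives a deadline of September 15, 2022, before any tolling.
Because the plaintiff's legal incapacity ran from April 28, 2022 to March 22, 2023, the deadline is extended by 328 days to August 9, 2023.
The other events in the timeline have no effect on the limitation period under the stated rules.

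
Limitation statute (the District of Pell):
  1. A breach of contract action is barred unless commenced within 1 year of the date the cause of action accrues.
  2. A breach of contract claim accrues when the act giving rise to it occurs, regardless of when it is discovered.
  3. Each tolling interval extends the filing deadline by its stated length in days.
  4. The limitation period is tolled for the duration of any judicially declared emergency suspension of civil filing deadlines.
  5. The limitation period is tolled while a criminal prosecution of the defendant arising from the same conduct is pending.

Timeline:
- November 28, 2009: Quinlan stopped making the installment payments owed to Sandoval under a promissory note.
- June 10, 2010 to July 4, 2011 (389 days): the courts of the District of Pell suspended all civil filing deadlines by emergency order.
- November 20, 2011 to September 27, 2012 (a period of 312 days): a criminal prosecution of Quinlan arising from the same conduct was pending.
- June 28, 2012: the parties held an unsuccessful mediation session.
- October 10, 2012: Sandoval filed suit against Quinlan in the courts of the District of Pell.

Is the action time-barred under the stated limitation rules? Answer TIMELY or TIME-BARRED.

The claim accrued on November 28, 2009, when the wrongful act occurred.
The untolled deadline — 1 year after November 28, 2009 — is November 28, 2010.
Because the emergency suspension of filing deadlines ran from June 10, 2010 to July 4, 2011, the deadline is extended by 389 days to December 22, 2011.
Because the pending criminal prosecution ran from November 20, 2011 to September 27, 2012, the deadline is extended by 312 days to October 29, 2012.
Nothing else in the chronology tolls or restarts the period.
Filing on October 10, 2012 beat the October 29, 2012 deadline — the action is timely.

TIMELY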